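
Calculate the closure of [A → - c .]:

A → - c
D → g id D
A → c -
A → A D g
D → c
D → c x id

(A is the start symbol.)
{ [A → - c .] }

To compute CLOSURE, for each item [A → α.Bβ] where B is a non-terminal, add [B → .γ] for all productions B → γ; repeat for the newly added items until nothing changes.

Start with: [A → - c .]
The dot is at the end, so nothing is added.

CLOSURE = { [A → - c .] }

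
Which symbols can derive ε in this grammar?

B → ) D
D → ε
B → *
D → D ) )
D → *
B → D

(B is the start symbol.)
A non-terminal is nullable if it can derive ε (the empty string): either it has an ε-production, or it has a production whose right-hand side consists entirely of nullable non-terminals.

ε-productions: D → ε
So D is immediately nullable.
B → D: every symbol on the right is nullable, so B is nullable too.
Every non-terminal is now nullable.
Nullable = { 'B', 'D' }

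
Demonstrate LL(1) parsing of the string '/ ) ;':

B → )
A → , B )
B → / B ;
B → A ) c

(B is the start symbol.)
LL(1) parsing maintains a stack (initially the start symbol over $) and the input. At each step: if the stack top is a terminal, match it against the current input token; if it is a non-terminal N, replace it with the RHS of M[N, lookahead] (the unique production whose predict set contains the lookahead).

Stack is shown with the top on the left.

Stack    Input    Action
------------------------
B $      / ) ; $  output B → / B ;
/ B ; $  / ) ; $  match '/'
B ; $    ) ; $    output B → )
) ; $    ) ; $    match ')'
; $      ; $      match ';'
$        $        accept

The string is accepted.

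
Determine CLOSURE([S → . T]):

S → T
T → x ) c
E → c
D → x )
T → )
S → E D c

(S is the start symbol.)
To compute CLOSURE, for each item [A → α.Bβ] where B is a non-terminal, add [B → .γ] for all productions B → γ; repeat for the newly added items until nothing changes.

Start with: [S → . T]
  [S → . T] has the dot before T: add [T → . x ) c], [T → . )]
No further items can be added.

CLOSURE = { [S → . T], [T → . )], [T → . x ) c] }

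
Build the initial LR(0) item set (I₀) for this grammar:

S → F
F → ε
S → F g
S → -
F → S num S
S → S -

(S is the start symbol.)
{ [F → . S num S], [F → .], [S → . -], [S → . F g], [S → . F], [S → . S -], [S' → . S] }

First, augment the grammar with S' → S
I₀ = CLOSURE({ [S' → . S] }):
  [S' → . S] has the dot before S: add [S → . F], [S → . F g], [S → . -], [S → . S -]
  [S → . F] has the dot before F: add [F → .], [F → . S num S]
No further items can be added.

I₀ = { [F → . S num S], [F → .], [S → . -], [S → . F g], [S → . F], [S → . S -], [S' → . S] }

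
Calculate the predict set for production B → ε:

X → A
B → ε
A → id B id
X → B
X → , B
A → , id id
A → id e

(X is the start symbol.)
PREDICT(B → ε) = (FIRST(RHS) \ {ε}) ∪ (FOLLOW(B) if ε ∈ FIRST(RHS), i.e. RHS ⇒* ε)
The right-hand side is ε (FIRST(ε) = { ε }), so the predict set is FOLLOW(B) = { $, 'id' }
PREDICT(B → ε) = { $, 'id' }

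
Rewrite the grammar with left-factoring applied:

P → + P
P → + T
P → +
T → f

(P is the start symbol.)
P → + P'
P' → P
P' → T
P' → ε
T → f

Left-factoring transforms A → αβ₁ | αβ₂ into A → αA' and A' → β₁ | β₂
(α is the longest common prefix among the alternatives). Repeat until
no nonterminal has two alternatives with a common prefix.

Round 1: P has alternatives sharing prefix '+'. Introduce P': P → + P'
  Add: P' → P
  Add: P' → T
  Add: P' → ε

No remaining common prefixes — done.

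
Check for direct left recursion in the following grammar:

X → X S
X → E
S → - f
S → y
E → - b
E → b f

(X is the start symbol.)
Direct left recursion occurs when N → N α for some non-terminal N (the right-hand side begins with the left-hand side itself).

X → X S: LEFT RECURSIVE (starts with X)
X → E: starts with E
S → - f: starts with '-'
S → y: starts with y
E → - b: starts with '-'
E → b f: starts with b

The grammar has direct left recursion on: X.

Answer: Yes, X is left-recursive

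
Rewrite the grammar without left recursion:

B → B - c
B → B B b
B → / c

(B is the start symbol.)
B → / c B'
B' → - c B'
B' → B b B'
B' → ε

B is directly left-recursive. The standard transformation for
  A → A α₁ | ... | A α_m | β₁ | ... | β_n
is
  A  → β₁ A' | ... | β_n A'
  A' → α₁ A' | ... | α_m A' | ε

B → / c becomes B → / c B'
B → B - c becomes B' → - c B'
B → B B b becomes B' → B b B'
Add B' → ε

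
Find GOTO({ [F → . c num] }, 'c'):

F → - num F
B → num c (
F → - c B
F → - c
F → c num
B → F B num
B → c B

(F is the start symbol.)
GOTO(I, 'c') = CLOSURE({ [A → αX.β] : [A → α.Xβ] ∈ I, X = 'c' })

Items with dot before 'c', with the dot advanced:
  [F → . c num] → [F → c . num]
Closure adds nothing (no advanced item has the dot before a non-terminal).

GOTO = { [F → c . num] }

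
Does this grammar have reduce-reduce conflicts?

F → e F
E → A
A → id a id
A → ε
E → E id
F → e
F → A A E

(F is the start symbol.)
Yes — I3: [A → .] vs [F → e .]

Augment with F' → F and build the canonical LR(0) collection (I0 = CLOSURE({[F' → . F]}), then GOTO on every symbol after a dot until no new states appear). It has 12 states:
  I0: { [A → . id a id], [A → .], [F → . A A E], [F → . e F], [F → . e], [F' → . F] }  — shift, reduce
  I1: { [A → . id a id], [A → .], [F → A . A E] }  — shift, reduce
  I2: { [F' → F .] }  — accept
  I3: { [A → . id a id], [A → .], [F → . A A E], [F → . e F], [F → . e], [F → e . F], [F → e .] }  — shift, 2 reduces
  I4: { [A → id . a id] }  — shift
  I5: { [A → id a . id] }  — shift
  I6: { [A → id a id .] }  — reduce
  I7: { [F → e F .] }  — reduce
  I8: { [A → . id a id], [A → .], [E → . A], [E → . E id], [F → A A . E] }  — shift, reduce
  I9: { [E → A .] }  — reduce
  I10: { [E → E . id], [F → A A E .] }  — shift, reduce
  I11: { [E → E id .] }  — reduce

I3 contains complete items [A → .], [F → e .] — reduce-reduce conflict.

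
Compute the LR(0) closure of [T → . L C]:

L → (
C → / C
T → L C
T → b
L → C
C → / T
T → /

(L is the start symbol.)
{ [C → . / C], [C → . / T], [L → . (], [L → . C], [T → . L C] }

To compute CLOSURE, for each item [A → α.Bβ] where B is a non-terminal, add [B → .γ] for all productions B → γ; repeat for the newly added items until nothing changes.

Start with: [T → . L C]
  [T → . L C] has the dot before L: add [L → . (], [L → . C]
  [L → . C] has the dot before C: add [C → . / C], [C → . / T]
No further items can be added.

CLOSURE = { [C → . / C], [C → . / T], [L → . (], [L → . C], [T → . L C] }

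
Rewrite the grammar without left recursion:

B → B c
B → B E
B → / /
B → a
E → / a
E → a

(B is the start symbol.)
B is directly left-recursive. The standard transformation for
  A → A α₁ | ... | A α_m | β₁ | ... | β_n
is
  A  → β₁ A' | ... | β_n A'
  A' → α₁ A' | ... | α_m A' | ε

B → / / becomes B → / / B'
B → a becomes B → a B'
B → B c becomes B' → c B'
B → B E becomes B' → E B'
Add B' → ε

Productions for other non-terminals are unchanged:
  E → / a
  E → a

Resulting grammar:
B → / / B'
B → a B'
B' → c B'
B' → E B'
B' → ε
E → / a
E → a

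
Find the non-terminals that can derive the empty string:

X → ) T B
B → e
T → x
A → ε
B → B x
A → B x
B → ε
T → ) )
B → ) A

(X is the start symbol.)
ε-productions: A → ε, B → ε
So A, B are immediately nullable.
No further non-terminal can be added: every production for the remaining non-terminals contains a terminal or a non-nullable non-terminal.
Nullable = { 'A', 'B' }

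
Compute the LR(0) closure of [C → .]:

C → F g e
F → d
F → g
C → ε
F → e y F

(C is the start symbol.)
{ [C → .] }

To compute CLOSURE, for each item [A → α.Bβ] where B is a non-terminal, add [B → .γ] for all productions B → γ; repeat for the newly added items until nothing changes.

Start with: [C → .]
The dot is at the end, so nothing is added.

CLOSURE = { [C → .] }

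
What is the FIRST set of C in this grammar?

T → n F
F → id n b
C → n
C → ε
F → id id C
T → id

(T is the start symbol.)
To compute FIRST(C), examine every production with C on the left-hand side, reading each right-hand side left to right until a non-nullable symbol is reached.

From C → n:
  - n is a terminal: add 'n' and stop
From C → ε:
  - ε-production, so ε ∈ FIRST(C)

Collecting: FIRST(C) = { 'n', ε }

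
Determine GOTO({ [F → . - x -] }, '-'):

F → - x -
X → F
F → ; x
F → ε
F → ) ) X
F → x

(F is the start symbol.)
GOTO(I, '-') = CLOSURE({ [A → αX.β] : [A → α.Xβ] ∈ I, X = '-' })

Items with dot before '-', with the dot advanced:
  [F → . - x -] → [F → - . x -]
Closure adds nothing (no advanced item has the dot before a non-terminal).

GOTO = { [F → - . x -] }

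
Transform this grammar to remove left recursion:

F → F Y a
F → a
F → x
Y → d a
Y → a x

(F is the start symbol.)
F is directly left-recursive. The standard transformation for
  A → A α₁ | ... | A α_m | β₁ | ... | β_n
is
  A  → β₁ A' | ... | β_n A'
  A' → α₁ A' | ... | α_m A' | ε

F → a becomes F → a F'
F → x becomes F → x F'
F → F Y a becomes F' → Y a F'
Add F' → ε

Productions for other non-terminals are unchanged:
  Y → d a
  Y → a x

Resulting grammar:
F → a F'
F → x F'
F' → Y a F'
F' → ε
Y → d a
Y → a x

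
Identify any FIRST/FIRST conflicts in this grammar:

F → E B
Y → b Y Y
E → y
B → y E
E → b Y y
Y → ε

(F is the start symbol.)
Productions for Y:
  Y → b Y Y: FIRST = { 'b' }
  Y → ε: FIRST = { ε }
Productions for E:
  E → y: FIRST = { 'y' }
  E → b Y y: FIRST = { 'b' }
F, B have only one production, so no FIRST/FIRST conflict is possible there.

All alternatives of each non-terminal have pairwise disjoint FIRST sets.

Answer: No FIRST/FIRST conflicts.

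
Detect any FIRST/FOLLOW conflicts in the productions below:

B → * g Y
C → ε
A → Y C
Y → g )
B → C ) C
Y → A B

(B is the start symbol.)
No FIRST/FOLLOW conflicts.

Nullable non-terminals: C.
C has a nullable alternative but only one production, so nothing to check.

A, B, Y have no nullable alternative, so no FIRST/FOLLOW check is needed there.

No FIRST/FOLLOW conflicts found.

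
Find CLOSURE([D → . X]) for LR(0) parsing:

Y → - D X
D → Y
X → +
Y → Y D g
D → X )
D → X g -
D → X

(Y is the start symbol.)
To compute CLOSURE, for each item [A → α.Bβ] where B is a non-terminal, add [B → .γ] for all productions B → γ; repeat for the newly added items until nothing changes.

Start with: [D → . X]
  [D → . X] has the dot before X: add [X → . +]
No further items can be added.

CLOSURE = { [D → . X], [X → . +] }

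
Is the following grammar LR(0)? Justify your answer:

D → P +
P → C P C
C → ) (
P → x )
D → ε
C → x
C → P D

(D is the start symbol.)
Augment with D' → D and build the canonical LR(0) collection (I0 = CLOSURE({[D' → . D]}), then GOTO on every symbol after a dot until no new states appear). It has 12 states:
  I0: { [C → . ) (], [C → . P D], [C → . x], [D → . P +], [D → .], [D' → . D], [P → . C P C], [P → . x )] }  — shift, reduce
  I1: { [C → ) . (] }  — shift
  I2: { [C → . ) (], [C → . P D], [C → . x], [P → . C P C], [P → . x )], [P → C . P C] }  — shift
  I3: { [D' → D .] }  — accept
  I4: { [C → . ) (], [C → . P D], [C → . x], [C → P . D], [D → . P +], [D → .], [D → P . +], [P → . C P C], [P → . x )] }  — shift, reduce
  I5: { [C → x .], [P → x . )] }  — shift, reduce
  I6: { [P → x ) .] }  — reduce
  I7: { [D → P + .] }  — reduce
  I8: { [C → P D .] }  — reduce
  I9: { [C → . ) (], [C → . P D], [C → . x], [C → P . D], [D → . P +], [D → .], [P → . C P C], [P → . x )], [P → C P . C] }  — shift, reduce
  I10: { [C → . ) (], [C → . P D], [C → . x], [P → . C P C], [P → . x )], [P → C . P C], [P → C P C .] }  — shift, reduce
  I11: { [C → ) ( .] }  — reduce

Conflict in state I0:
  Shift-reduce conflict between [D → .] and [C → . ) (]
So the grammar is NOT LR(0).

Answer: No. Shift-reduce conflict between [D → .] and [C → . ) (]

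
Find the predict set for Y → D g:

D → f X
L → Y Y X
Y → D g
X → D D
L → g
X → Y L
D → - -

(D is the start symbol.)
{ '-', 'f' }

PREDICT(Y → D g) = (FIRST(RHS) \ {ε}) ∪ (FOLLOW(Y) if ε ∈ FIRST(RHS), i.e. RHS ⇒* ε)
FIRST(D) = { '-', 'f' }
FIRST(D g) = { '-', 'f' }
ε ∉ FIRST(D g), so FOLLOW(Y) is not added.
PREDICT(Y → D g) = { '-', 'f' }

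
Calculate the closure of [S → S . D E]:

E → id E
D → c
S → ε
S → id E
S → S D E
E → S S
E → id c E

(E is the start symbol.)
{ [D → . c], [S → S . D E] }

To compute CLOSURE, for each item [A → α.Bβ] where B is a non-terminal, add [B → .γ] for all productions B → γ; repeat for the newly added items until nothing changes.

Start with: [S → S . D E]
  [S → S . D E] has the dot before D: add [D → . c]
No further items can be added.

CLOSURE = { [D → . c], [S → S . D E] }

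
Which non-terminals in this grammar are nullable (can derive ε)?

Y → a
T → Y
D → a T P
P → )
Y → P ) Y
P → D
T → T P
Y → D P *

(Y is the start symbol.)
There are no ε-productions, so no non-terminal can derive ε.
No non-terminals are nullable.

Answer: None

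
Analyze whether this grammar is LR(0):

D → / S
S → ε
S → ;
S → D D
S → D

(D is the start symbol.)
A grammar is LR(0) if no state in the canonical LR(0) collection has:
  - both a shift item (dot before a terminal) and a complete item (shift-reduce conflict), or
  - two or more complete items (reduce-reduce conflict; the accept item [D' → D .] counts as a complete item here).

Augment with D' → D and build the canonical LR(0) collection (I0 = CLOSURE({[D' → . D]}), then GOTO on every symbol after a dot until no new states appear). It has 7 states:
  I0: { [D → . / S], [D' → . D] }  — shift
  I1: { [D → . / S], [D → / . S], [S → . ;], [S → . D D], [S → . D], [S → .] }  — shift, reduce
  I2: { [D' → D .] }  — accept
  I3: { [S → ; .] }  — reduce
  I4: { [D → . / S], [S → D . D], [S → D .] }  — shift, reduce
  I5: { [D → / S .] }  — reduce
  I6: { [S → D D .] }  — reduce

Conflict in state I1:
  Shift-reduce conflict between [S → .] and [D → . / S]
So the grammar is NOT LR(0).

Answer: No. Shift-reduce conflict between [S → .] and [D → . / S]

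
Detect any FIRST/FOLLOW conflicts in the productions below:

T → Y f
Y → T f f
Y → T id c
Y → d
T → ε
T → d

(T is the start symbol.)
A FIRST/FOLLOW conflict occurs when a non-terminal N has a nullable alternative N → β (β ⇒* ε) and another alternative N → α with FIRST(α) ∩ FOLLOW(N) ≠ ∅: on such a lookahead the parser cannot decide between expanding α and letting N vanish via β.

Nullable non-terminals: T.
FIRST sets used below: FIRST(Y) = { 'd', 'f', 'id' }

T: nullable alternative(s) T → ε; FOLLOW(T) = { $, 'f', 'id' }
  T → Y f: FIRST \ {ε} = { 'd', 'f', 'id' } — overlaps FOLLOW(T) on { 'f', 'id' }: CONFLICT
  T → ε: FIRST \ {ε} = { } — this is the only nullable alternative, skip
  T → d: FIRST \ {ε} = { 'd' } — disjoint from FOLLOW(T)

Y has no nullable alternative, so no FIRST/FOLLOW check is needed there.

So the grammar has 1 FIRST/FOLLOW conflict (marked CONFLICT above).

Answer: Yes. T → Y f with FOLLOW(T) on { 'f', 'id' }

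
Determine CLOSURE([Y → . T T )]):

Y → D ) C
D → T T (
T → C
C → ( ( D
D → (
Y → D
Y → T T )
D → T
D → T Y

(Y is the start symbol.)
To compute CLOSURE, for each item [A → α.Bβ] where B is a non-terminal, add [B → .γ] for all productions B → γ; repeat for the newly added items until nothing changes.

Start with: [Y → . T T )]
  [Y → . T T )] has the dot before T: add [T → . C]
  [T → . C] has the dot before C: add [C → . ( ( D]
No further items can be added.

CLOSURE = { [C → . ( ( D], [T → . C], [Y → . T T )] }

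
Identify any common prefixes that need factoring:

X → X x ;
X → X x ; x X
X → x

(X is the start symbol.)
Yes, X has productions with common prefix 'X x ;'

Left-factoring is needed when two productions for the same non-terminal
share a common prefix on the right-hand side.

Productions for X:
  X → X x ;
  X → X x ; x X
  X → x

Found common prefix 'X x ;' in productions for X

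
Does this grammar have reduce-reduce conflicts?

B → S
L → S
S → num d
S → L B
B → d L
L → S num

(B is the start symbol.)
A reduce-reduce conflict occurs when an LR(0) state has two complete items [A → α .] and [B → β .] — both call for a reduction, and with no lookahead the parser cannot choose between them.

Augment with B' → B and build the canonical LR(0) collection (I0 = CLOSURE({[B' → . B]}), then GOTO on every symbol after a dot until no new states appear). It has 11 states:
  I0: { [B → . S], [B → . d L], [B' → . B], [L → . S num], [L → . S], [S → . L B], [S → . num d] }  — shift
  I1: { [B' → B .] }  — accept
  I2: { [B → . S], [B → . d L], [L → . S num], [L → . S], [S → . L B], [S → . num d], [S → L . B] }  — shift
  I3: { [B → S .], [L → S . num], [L → S .] }  — shift, 2 reduces
  I4: { [B → d . L], [L → . S num], [L → . S], [S → . L B], [S → . num d] }  — shift
  I5: { [S → num . d] }  — shift
  I6: { [S → num d .] }  — reduce
  I7: { [B → . S], [B → . d L], [B → d L .], [L → . S num], [L → . S], [S → . L B], [S → . num d], [S → L . B] }  — shift, reduce
  I8: { [L → S . num], [L → S .] }  — shift, reduce
  I9: { [L → S num .] }  — reduce
  I10: { [S → L B .] }  — reduce

I3 contains complete items [B → S .], [L → S .] — reduce-reduce conflict.

Answer: Yes — I3: [B → S .] vs [L → S .]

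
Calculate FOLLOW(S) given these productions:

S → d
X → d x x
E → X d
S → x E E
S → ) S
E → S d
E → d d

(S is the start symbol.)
{ $, 'd' }

S is the start symbol, so $ ∈ FOLLOW(S).
In S → ) S: S is at the end; this adds FOLLOW(S) to itself — nothing new
In E → S d: S is followed by d, add FIRST(d) \ {ε} = { 'd' }

Taking the union: FOLLOW(S) = { $, 'd' }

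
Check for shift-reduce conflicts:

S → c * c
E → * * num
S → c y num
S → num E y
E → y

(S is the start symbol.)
No shift-reduce conflicts

Augment with S' → S and build the canonical LR(0) collection (I0 = CLOSURE({[S' → . S]}), then GOTO on every symbol after a dot until no new states appear). It has 14 states:
  I0: { [S → . c * c], [S → . c y num], [S → . num E y], [S' → . S] }  — shift
  I1: { [S' → S .] }  — accept
  I2: { [S → c . * c], [S → c . y num] }  — shift
  I3: { [E → . * * num], [E → . y], [S → num . E y] }  — shift
  I4: { [E → * . * num] }  — shift
  I5: { [S → num E . y] }  — shift
  I6: { [E → y .] }  — reduce
  I7: { [S → num E y .] }  — reduce
  I8: { [E → * * . num] }  — shift
  I9: { [E → * * num .] }  — reduce
  I10: { [S → c * . c] }  — shift
  I11: { [S → c y . num] }  — shift
  I12: { [S → c y num .] }  — reduce
  I13: { [S → c * c .] }  — reduce

No state contains both a complete item and a shift item.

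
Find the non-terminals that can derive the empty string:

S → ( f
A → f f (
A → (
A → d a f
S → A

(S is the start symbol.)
There are no ε-productions, so no non-terminal can derive ε.
No non-terminals are nullable.

Answer: None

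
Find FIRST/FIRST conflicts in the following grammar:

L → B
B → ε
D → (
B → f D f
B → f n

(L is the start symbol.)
A FIRST/FIRST conflict occurs when two productions N → α and N → β for the same non-terminal have FIRST(α) ∩ FIRST(β) ≠ ∅ (with ε ∈ FIRST of a nullable right-hand side, so two nullable alternatives also conflict).

Productions for B:
  B → ε: FIRST = { ε }
  B → f D f: FIRST = { 'f' }
  B → f n: FIRST = { 'f' }
L, D have only one production, so no FIRST/FIRST conflict is possible there.

Conflict for B: B → f D f and B → f n
  Overlap: { 'f' }

Answer: Yes. B → f D f / B → f n on { 'f' }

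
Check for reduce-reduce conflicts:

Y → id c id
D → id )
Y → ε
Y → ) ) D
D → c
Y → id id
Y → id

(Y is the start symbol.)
No reduce-reduce conflicts

Augment with Y' → Y and build the canonical LR(0) collection (I0 = CLOSURE({[Y' → . Y]}), then GOTO on every symbol after a dot until no new states appear). It has 12 states:
  I0: { [Y → . ) ) D], [Y → . id c id], [Y → . id id], [Y → . id], [Y → .], [Y' → . Y] }  — shift, reduce
  I1: { [Y → ) . ) D] }  — shift
  I2: { [Y' → Y .] }  — accept
  I3: { [Y → id . c id], [Y → id . id], [Y → id .] }  — shift, reduce
  I4: { [Y → id c . id] }  — shift
  I5: { [Y → id id .] }  — reduce
  I6: { [Y → id c id .] }  — reduce
  I7: { [D → . c], [D → . id )], [Y → ) ) . D] }  — shift
  I8: { [Y → ) ) D .] }  — reduce
  I9: { [D → c .] }  — reduce
  I10: { [D → id . )] }  — shift
  I11: { [D → id ) .] }  — reduce

No state contains more than one complete item.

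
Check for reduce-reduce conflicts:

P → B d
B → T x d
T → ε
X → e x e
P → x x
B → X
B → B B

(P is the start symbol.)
Yes — I12: [B → B B .] vs [T → .]

A reduce-reduce conflict occurs when an LR(0) state has two complete items [A → α .] and [B → β .] — both call for a reduction, and with no lookahead the parser cannot choose between them.

Augment with P' → P and build the canonical LR(0) collection (I0 = CLOSURE({[P' → . P]}), then GOTO on every symbol after a dot until no new states appear). It has 14 states:
  I0: { [B → . B B], [B → . T x d], [B → . X], [P → . B d], [P → . x x], [P' → . P], [T → .], [X → . e x e] }  — shift, reduce
  I1: { [B → . B B], [B → . T x d], [B → . X], [B → B . B], [P → B . d], [T → .], [X → . e x e] }  — shift, reduce
  I2: { [P' → P .] }  — accept
  I3: { [B → T . x d] }  — shift
  I4: { [B → X .] }  — reduce
  I5: { [X → e . x e] }  — shift
  I6: { [P → x . x] }  — shift
  I7: { [P → x x .] }  — reduce
  I8: { [X → e x . e] }  — shift
  I9: { [X → e x e .] }  — reduce
  I10: { [B → T x . d] }  — shift
  I11: { [B → T x d .] }  — reduce
  I12: { [B → . B B], [B → . T x d], [B → . X], [B → B . B], [B → B B .], [T → .], [X → . e x e] }  — shift, 2 reduces
  I13: { [P → B d .] }  — reduce

I12 contains complete items [B → B B .], [T → .] — reduce-reduce conflict.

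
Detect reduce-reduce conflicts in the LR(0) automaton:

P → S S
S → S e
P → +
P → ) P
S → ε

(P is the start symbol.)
A reduce-reduce conflict occurs when an LR(0) state has two complete items [A → α .] and [B → β .] — both call for a reduction, and with no lookahead the parser cannot choose between them.

Augment with P' → P and build the canonical LR(0) collection (I0 = CLOSURE({[P' → . P]}), then GOTO on every symbol after a dot until no new states appear). It has 8 states:
  I0: { [P → . ) P], [P → . +], [P → . S S], [P' → . P], [S → . S e], [S → .] }  — shift, reduce
  I1: { [P → ) . P], [P → . ) P], [P → . +], [P → . S S], [S → . S e], [S → .] }  — shift, reduce
  I2: { [P → + .] }  — reduce
  I3: { [P' → P .] }  — accept
  I4: { [P → S . S], [S → . S e], [S → .], [S → S . e] }  — shift, reduce
  I5: { [P → S S .], [S → S . e] }  — shift, reduce
  I6: { [S → S e .] }  — reduce
  I7: { [P → ) P .] }  — reduce

No state contains more than one complete item.

Answer: No reduce-reduce conflicts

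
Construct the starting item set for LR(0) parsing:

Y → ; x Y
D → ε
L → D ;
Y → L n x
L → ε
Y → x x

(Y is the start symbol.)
{ [D → .], [L → . D ;], [L → .], [Y → . ; x Y], [Y → . L n x], [Y → . x x], [Y' → . Y] }

First, augment the grammar with Y' → Y
I₀ = CLOSURE({ [Y' → . Y] }):
  [Y' → . Y] has the dot before Y: add [Y → . ; x Y], [Y → . L n x], [Y → . x x]
  [Y → . L n x] has the dot before L: add [L → . D ;], [L → .]
  [L → . D ;] has the dot before D: add [D → .]
No further items can be added.

I₀ = { [D → .], [L → . D ;], [L → .], [Y → . ; x Y], [Y → . L n x], [Y → . x x], [Y' → . Y] }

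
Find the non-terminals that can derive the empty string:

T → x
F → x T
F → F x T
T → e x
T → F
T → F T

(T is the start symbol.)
There are no ε-productions, so no non-terminal can derive ε.
No non-terminals are nullable.

Answer: None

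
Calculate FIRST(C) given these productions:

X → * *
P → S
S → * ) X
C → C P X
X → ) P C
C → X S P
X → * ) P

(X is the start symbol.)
FIRST sets of the other non-terminals involved (by the same procedure, iterated to a fixed point):
  FIRST(X) = { ')', '*' }

From C → C P X:
  - C is the symbol being defined: contributes nothing new
    C is not nullable, so stop
From C → X S P:
  - X is a non-terminal: add FIRST(X) \ {ε} = { ')', '*' }
    X is not nullable, so stop

Collecting: FIRST(C) = { ')', '*' }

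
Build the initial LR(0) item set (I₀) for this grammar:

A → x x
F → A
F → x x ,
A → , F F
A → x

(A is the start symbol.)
First, augment the grammar with A' → A
I₀ = CLOSURE({ [A' → . A] }):
  [A' → . A] has the dot before A: add [A → . x x], [A → . , F F], [A → . x]
No further items can be added.

I₀ = { [A → . , F F], [A → . x x], [A → . x], [A' → . A] }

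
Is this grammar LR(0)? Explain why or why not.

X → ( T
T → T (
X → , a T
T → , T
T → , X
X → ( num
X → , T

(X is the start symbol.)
No. Shift-reduce conflict between [X → , T .] and [T → T . (]

A grammar is LR(0) if no state in the canonical LR(0) collection has:
  - both a shift item (dot before a terminal) and a complete item (shift-reduce conflict), or
  - two or more complete items (reduce-reduce conflict; the accept item [X' → X .] counts as a complete item here).

Augment with X' → X and build the canonical LR(0) collection (I0 = CLOSURE({[X' → . X]}), then GOTO on every symbol after a dot until no new states appear). It has 15 states:
  I0: { [X → . ( T], [X → . ( num], [X → . , T], [X → . , a T], [X' → . X] }  — shift
  I1: { [T → . , T], [T → . , X], [T → . T (], [X → ( . T], [X → ( . num] }  — shift
  I2: { [T → . , T], [T → . , X], [T → . T (], [X → , . T], [X → , . a T] }  — shift
  I3: { [X' → X .] }  — accept
  I4: { [T → , . T], [T → , . X], [T → . , T], [T → . , X], [T → . T (], [X → . ( T], [X → . ( num], [X → . , T], [X → . , a T] }  — shift
  I5: { [T → T . (], [X → , T .] }  — shift, reduce
  I6: { [T → . , T], [T → . , X], [T → . T (], [X → , a . T] }  — shift
  I7: { [T → T . (], [X → , a T .] }  — shift, reduce
  I8: { [T → T ( .] }  — reduce
  I9: { [T → , . T], [T → , . X], [T → . , T], [T → . , X], [T → . T (], [X → , . T], [X → , . a T], [X → . ( T], [X → . ( num], [X → . , T], [X → . , a T] }  — shift
  I10: { [T → , T .], [T → T . (] }  — shift, reduce
  I11: { [T → , X .] }  — reduce
  I12: { [T → , T .], [T → T . (], [X → , T .] }  — shift, 2 reduces
  I13: { [T → T . (], [X → ( T .] }  — shift, reduce
  I14: { [X → ( num .] }  — reduce

Conflict in state I5:
  Shift-reduce conflict between [X → , T .] and [T → T . (]
So the grammar is NOT LR(0).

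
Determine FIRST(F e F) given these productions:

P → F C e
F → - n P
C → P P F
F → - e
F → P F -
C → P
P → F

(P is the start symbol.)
{ '-' }

FIRST sets of the non-terminals involved (from the grammar, by fixed-point iteration):
  FIRST(F) = { '-' }

To compute FIRST(F e F), process the symbols left to right:
Symbol F is a non-terminal. Add FIRST(F) \ {ε} = { '-' }
F is not nullable (ε ∉ FIRST(F)), so stop here.
FIRST(F e F) = { '-' }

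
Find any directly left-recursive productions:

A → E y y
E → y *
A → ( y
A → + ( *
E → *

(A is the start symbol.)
No direct left recursion

A → E y y: starts with E
E → y *: starts with y
A → ( y: starts with '('
A → + ( *: starts with '+'
E → *: starts with '*'

No direct left recursion found.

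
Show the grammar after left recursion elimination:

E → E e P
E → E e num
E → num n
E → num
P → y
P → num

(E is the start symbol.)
E is directly left-recursive. The standard transformation for
  A → A α₁ | ... | A α_m | β₁ | ... | β_n
is
  A  → β₁ A' | ... | β_n A'
  A' → α₁ A' | ... | α_m A' | ε

E → num n becomes E → num n E'
E → num becomes E → num E'
E → E e P becomes E' → e P E'
E → E e num becomes E' → e num E'
Add E' → ε

Productions for other non-terminals are unchanged:
  P → y
  P → num

Resulting grammar:
E → num n E'
E → num E'
E' → e P E'
E' → e num E'
E' → ε
P → y
P → num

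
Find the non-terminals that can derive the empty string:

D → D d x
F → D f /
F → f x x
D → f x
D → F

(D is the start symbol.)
There are no ε-productions, so no non-terminal can derive ε.
No non-terminals are nullable.

Answer: None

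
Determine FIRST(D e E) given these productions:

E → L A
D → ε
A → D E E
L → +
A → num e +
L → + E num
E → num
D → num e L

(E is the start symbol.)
{ 'e', 'num' }

FIRST sets of the non-terminals involved (from the grammar, by fixed-point iteration):
  FIRST(D) = { 'num', ε }

To compute FIRST(D e E), process the symbols left to right:
Symbol D is a non-terminal. Add FIRST(D) \ {ε} = { 'num' }
D is nullable (ε ∈ FIRST(D)), continue to the next symbol.
Symbol e is a terminal. Add 'e' and stop.
FIRST(D e E) = { 'e', 'num' }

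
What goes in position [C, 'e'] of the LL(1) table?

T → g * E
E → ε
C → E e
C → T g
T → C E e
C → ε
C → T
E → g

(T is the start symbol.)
C → E e, C → T g, C → ε, C → T

To find M[C, 'e'], we find productions for C where 'e' is in the predict set (PREDICT(N → α) = (FIRST(α) \ {ε}) ∪ (FOLLOW(N) if α ⇒* ε)).

Relevant sets:
  FIRST(E) = { 'g', ε }
  FIRST(T) = { 'e', 'g' }
  FOLLOW(C) = { 'e', 'g' }

C → E e: PREDICT = { 'e', 'g' }
  'e' is in predict set, so this production goes in M[C, 'e']
C → T g: PREDICT = { 'e', 'g' }
  'e' is in predict set, so this production goes in M[C, 'e']
C → ε: PREDICT = { 'e', 'g' }
  'e' is in predict set, so this production goes in M[C, 'e']
C → T: PREDICT = { 'e', 'g' }
  'e' is in predict set, so this production goes in M[C, 'e']

M[C, 'e'] = C → E e, C → T g, C → ε, C → T  (a multiply-defined cell — the grammar is not LL(1))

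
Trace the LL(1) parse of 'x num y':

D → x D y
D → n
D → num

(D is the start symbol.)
Stack is shown with the top on the left.

Stack    Input      Action
--------------------------
D $      x num y $  output D → x D y
x D y $  x num y $  match 'x'
D y $    num y $    output D → num
num y $  num y $    match 'num'
y $      y $        match 'y'
$        $          accept

The string is accepted.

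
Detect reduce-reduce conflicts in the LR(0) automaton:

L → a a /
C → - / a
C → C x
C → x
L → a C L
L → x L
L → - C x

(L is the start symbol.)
Yes — I16: [C → C x .] vs [L → - C x .]

A reduce-reduce conflict occurs when an LR(0) state has two complete items [A → α .] and [B → β .] — both call for a reduction, and with no lookahead the parser cannot choose between them.

Augment with L' → L and build the canonical LR(0) collection (I0 = CLOSURE({[L' → . L]}), then GOTO on every symbol after a dot until no new states appear). It has 17 states:
  I0: { [L → . - C x], [L → . a C L], [L → . a a /], [L → . x L], [L' → . L] }  — shift
  I1: { [C → . - / a], [C → . C x], [C → . x], [L → - . C x] }  — shift
  I2: { [L' → L .] }  — accept
  I3: { [C → . - / a], [C → . C x], [C → . x], [L → a . C L], [L → a . a /] }  — shift
  I4: { [L → . - C x], [L → . a C L], [L → . a a /], [L → . x L], [L → x . L] }  — shift
  I5: { [L → x L .] }  — reduce
  I6: { [C → - . / a] }  — shift
  I7: { [C → C . x], [L → . - C x], [L → . a C L], [L → . a a /], [L → . x L], [L → a C . L] }  — shift
  I8: { [L → a a . /] }  — shift
  I9: { [C → x .] }  — reduce
  I10: { [L → a a / .] }  — reduce
  I11: { [L → a C L .] }  — reduce
  I12: { [C → C x .], [L → . - C x], [L → . a C L], [L → . a a /], [L → . x L], [L → x . L] }  — shift, reduce
  I13: { [C → - / . a] }  — shift
  I14: { [C → - / a .] }  — reduce
  I15: { [C → C . x], [L → - C . x] }  — shift
  I16: { [C → C x .], [L → - C x .] }  — 2 reduces

I16 contains complete items [C → C x .], [L → - C x .] — reduce-reduce conflict.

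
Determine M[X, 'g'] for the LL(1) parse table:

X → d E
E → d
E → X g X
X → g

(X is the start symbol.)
To find M[X, 'g'], we find productions for X where 'g' is in the predict set (PREDICT(N → α) = (FIRST(α) \ {ε}) ∪ (FOLLOW(N) if α ⇒* ε)).

X → d E: PREDICT = { 'd' }
X → g: PREDICT = { 'g' }
  'g' is in predict set, so this production goes in M[X, 'g']

M[X, 'g'] = X → g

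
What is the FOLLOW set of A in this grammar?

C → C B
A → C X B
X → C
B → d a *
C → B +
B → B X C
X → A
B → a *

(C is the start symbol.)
In X → A: A is at the end, add FOLLOW(X)

The FOLLOW sets referred to above (computed the same way, to a fixed point):
  FOLLOW(X) = { 'a', 'd' }

Taking the union: FOLLOW(A) = { 'a', 'd' }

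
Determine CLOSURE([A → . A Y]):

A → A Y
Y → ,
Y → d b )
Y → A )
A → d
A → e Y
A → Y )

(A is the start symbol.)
{ [A → . A Y], [A → . Y )], [A → . d], [A → . e Y], [Y → . ,], [Y → . A )], [Y → . d b )] }

To compute CLOSURE, for each item [A → α.Bβ] where B is a non-terminal, add [B → .γ] for all productions B → γ; repeat for the newly added items until nothing changes.

Start with: [A → . A Y]
  [A → . A Y] has the dot before A: add [A → . d], [A → . e Y], [A → . Y )]
  [A → . Y )] has the dot before Y: add [Y → . ,], [Y → . d b )], [Y → . A )]
No further items can be added.

CLOSURE = { [A → . A Y], [A → . Y )], [A → . d], [A → . e Y], [Y → . ,], [Y → . A )], [Y → . d b )] }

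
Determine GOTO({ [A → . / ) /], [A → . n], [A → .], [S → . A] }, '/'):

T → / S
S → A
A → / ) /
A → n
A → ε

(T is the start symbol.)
GOTO(I, '/') = CLOSURE({ [A → αX.β] : [A → α.Xβ] ∈ I, X = '/' })

Items with dot before '/', with the dot advanced:
  [A → . / ) /] → [A → / . ) /]
Closure adds nothing (no advanced item has the dot before a non-terminal).

GOTO = { [A → / . ) /] }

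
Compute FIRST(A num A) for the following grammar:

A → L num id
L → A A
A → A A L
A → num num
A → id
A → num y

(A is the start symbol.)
{ 'id', 'num' }

FIRST sets of the non-terminals involved (from the grammar, by fixed-point iteration):
  FIRST(A) = { 'id', 'num' }

To compute FIRST(A num A), process the symbols left to right:
Symbol A is a non-terminal. Add FIRST(A) \ {ε} = { 'id', 'num' }
A is not nullable (ε ∉ FIRST(A)), so stop here.
FIRST(A num A) = { 'id', 'num' }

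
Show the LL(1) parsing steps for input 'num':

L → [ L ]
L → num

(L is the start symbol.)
LL(1) parsing maintains a stack (initially the start symbol over $) and the input. At each step: if the stack top is a terminal, match it against the current input token; if it is a non-terminal N, replace it with the RHS of M[N, lookahead] (the unique production whose predict set contains the lookahead).

Stack is shown with the top on the left.

Stack  Input  Action
--------------------
L $    num $  output L → num
num $  num $  match 'num'
$      $      accept

The string is accepted.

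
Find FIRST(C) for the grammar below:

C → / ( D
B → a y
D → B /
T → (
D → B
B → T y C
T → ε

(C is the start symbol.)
From C → / ( D:
  - '/' is a terminal: add '/' and stop

Collecting: FIRST(C) = { '/' }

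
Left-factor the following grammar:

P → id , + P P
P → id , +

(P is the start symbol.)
P → id , + P'
P' → P P
P' → ε

Left-factoring transforms A → αβ₁ | αβ₂ into A → αA' and A' → β₁ | β₂
(α is the longest common prefix among the alternatives). Repeat until
no nonterminal has two alternatives with a common prefix.

Round 1: P has alternatives sharing prefix 'id , +'. Introduce P': P → id , + P'
  Add: P' → P P
  Add: P' → ε

No remaining common prefixes — done.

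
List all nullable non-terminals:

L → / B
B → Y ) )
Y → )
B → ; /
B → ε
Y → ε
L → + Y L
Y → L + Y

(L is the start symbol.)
{ 'B', 'Y' }

ε-productions: B → ε, Y → ε
So B, Y are immediately nullable.
No further non-terminal can be added: every production for the remaining non-terminals contains a terminal or a non-nullable non-terminal.
Nullable = { 'B', 'Y' }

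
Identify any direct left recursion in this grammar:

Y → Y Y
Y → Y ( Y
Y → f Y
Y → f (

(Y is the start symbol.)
Direct left recursion occurs when N → N α for some non-terminal N (the right-hand side begins with the left-hand side itself).

Y → Y Y: LEFT RECURSIVE (starts with Y)
Y → Y ( Y: LEFT RECURSIVE (starts with Y)
Y → f Y: starts with f
Y → f (: starts with f

The grammar has direct left recursion on: Y.

Answer: Yes, Y is left-recursive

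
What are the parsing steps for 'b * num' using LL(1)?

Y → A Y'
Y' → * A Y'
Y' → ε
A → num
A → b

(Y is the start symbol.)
LL(1) parsing maintains a stack (initially the start symbol over $) and the input. At each step: if the stack top is a terminal, match it against the current input token; if it is a non-terminal N, replace it with the RHS of M[N, lookahead] (the unique production whose predict set contains the lookahead).

Stack is shown with the top on the left.

Stack     Input      Action
---------------------------
Y $       b * num $  output Y → A Y'
A Y' $    b * num $  output A → b
b Y' $    b * num $  match 'b'
Y' $      * num $    output Y' → * A Y'
* A Y' $  * num $    match '*'
A Y' $    num $      output A → num
num Y' $  num $      match 'num'
Y' $      $          output Y' → ε
$         $          accept

The string is accepted.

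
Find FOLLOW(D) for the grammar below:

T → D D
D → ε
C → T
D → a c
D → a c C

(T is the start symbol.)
To compute FOLLOW(D), find every occurrence of D on a right-hand side N → α D β: add FIRST(β) \ {ε}, and if β is empty or nullable also add FOLLOW(N). Iterate to a fixed point.

In T → D D: D is followed by D, add FIRST(D) \ {ε} = { 'a' }
  D is nullable, so also add FOLLOW(T)
In T → D D: D is at the end, add FOLLOW(T)

The FOLLOW sets referred to above (computed the same way, to a fixed point):
  FOLLOW(T) = { $, 'a' }

Taking the union: FOLLOW(D) = { $, 'a' }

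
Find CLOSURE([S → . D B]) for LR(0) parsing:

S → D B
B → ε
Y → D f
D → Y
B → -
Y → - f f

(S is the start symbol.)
{ [D → . Y], [S → . D B], [Y → . - f f], [Y → . D f] }

To compute CLOSURE, for each item [A → α.Bβ] where B is a non-terminal, add [B → .γ] for all productions B → γ; repeat for the newly added items until nothing changes.

Start with: [S → . D B]
  [S → . D B] has the dot before D: add [D → . Y]
  [D → . Y] has the dot before Y: add [Y → . D f], [Y → . - f f]
No further items can be added.

CLOSURE = { [D → . Y], [S → . D B], [Y → . - f f], [Y → . D f] }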